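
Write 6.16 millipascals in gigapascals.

milli = 1e-3, giga = 1e9; factor is 1e-12.
6.16 × 1e-12 = 0.00000000000616

0.00000000000616 gigapascals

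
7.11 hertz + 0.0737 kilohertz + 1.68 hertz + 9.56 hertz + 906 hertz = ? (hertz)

998.05 hertz

In hertz:
  7.11 hertz → 7.11
  0.0737 kilohertz = 0.0737e3 hertz = 73.7
  1.68 hertz → 1.68
  9.56 hertz → 9.56
  906 hertz → 906
Sum: 7.11 + 73.7 + 1.68 + 9.56 + 906 = 998.05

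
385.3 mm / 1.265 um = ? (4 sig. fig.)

304600

(385.3e-3) / (1.265e-6) = 304.58e3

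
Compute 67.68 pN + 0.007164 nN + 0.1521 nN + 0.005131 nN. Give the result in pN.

232.075 pN

In pN:
  67.68 pN → 67.68
  0.007164 nN = 0.007164 × 10^3 pN = 7.164
  0.1521 nN = 0.1521 × 10^3 pN = 152.1
  0.005131 nN = 0.005131 × 10^3 pN = 5.131
Sum: 67.68 + 7.164 + 152.1 + 5.131 = 232.075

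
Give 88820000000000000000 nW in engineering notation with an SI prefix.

88.82 GW

= 88.82 × 10^9 W; 10^9 is giga.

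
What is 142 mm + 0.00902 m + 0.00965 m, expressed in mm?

160.67 mm

In mm:
  142 mm → 142
  0.00902 m = 0.00902e3 mm = 9.02
  0.00965 m = 0.00965e3 mm = 9.65
Sum: 142 + 9.02 + 9.65 = 160.67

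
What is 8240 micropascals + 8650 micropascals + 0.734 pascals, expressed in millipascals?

750.89 millipascals

In millipascals:
  8240 micropascals = 8240 × 10^-3 millipascals = 8.24
  8650 micropascals = 8650 × 10^-3 millipascals = 8.65
  0.734 pascals = 0.734 × 10^3 millipascals = 734
Sum: 8.24 + 8.65 + 734 = 750.89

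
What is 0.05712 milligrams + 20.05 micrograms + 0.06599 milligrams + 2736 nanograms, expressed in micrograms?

In micrograms:
  0.05712 milligrams = 0.05712 × 10³ micrograms = 57.12
  20.05 micrograms → 20.05
  0.06599 milligrams = 0.06599 × 10³ micrograms = 65.99
  2736 nanograms = 2736 × 10⁻³ micrograms = 2.736
Sum: 57.12 + 20.05 + 65.99 + 2.736 = 145.896

145.896 micrograms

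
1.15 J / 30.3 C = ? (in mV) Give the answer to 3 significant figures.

(1.15) / (30.3) = 0.037954 V

38.0 mV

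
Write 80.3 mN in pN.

80300000000 pN

milli = 10^-3, pico = 10^-12; factor is 10^9.
80.3 × 10^9 = 80300000000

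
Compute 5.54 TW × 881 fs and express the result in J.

5.54 × 10¹² × 881 × 10⁻¹⁵ = 4880.74 × 10⁻³ J

4.88074 J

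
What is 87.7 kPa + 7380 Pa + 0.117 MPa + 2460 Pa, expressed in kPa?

214.54 kPa

In kPa:
  87.7 kPa → 87.7
  7380 Pa = 7380 × 10^-3 kPa = 7.38
  0.117 MPa = 0.117 × 10^3 kPa = 117
  2460 Pa = 2460 × 10^-3 kPa = 2.46
Sum: 87.7 + 7.38 + 117 + 2.46 = 214.54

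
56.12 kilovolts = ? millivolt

kilo = 10³, milli = 10⁻³; factor is 10⁶.
56.12 × 10⁶ = 56120000

56120000 millivolts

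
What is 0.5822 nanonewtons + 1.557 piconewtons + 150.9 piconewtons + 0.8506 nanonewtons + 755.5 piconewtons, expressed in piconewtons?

2340.757 piconewtons

In piconewtons:
  0.5822 nanonewtons = 0.5822 × 10³ piconewtons = 582.2
  1.557 piconewtons → 1.557
  150.9 piconewtons → 150.9
  0.8506 nanonewtons = 0.8506 × 10³ piconewtons = 850.6
  755.5 piconewtons → 755.5
Sum: 582.2 + 1.557 + 150.9 + 850.6 + 755.5 = 2340.757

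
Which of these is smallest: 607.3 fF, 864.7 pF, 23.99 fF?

607.3 fF = 0.0000000000006073 F
864.7 pF = 0.0000000008647 F
23.99 fF = 0.00000000000002399 F

23.99 fF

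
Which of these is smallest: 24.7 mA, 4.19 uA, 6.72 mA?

4.19 uA

24.7 mA = 0.0247 A
4.19 uA = 0.00000419 A
6.72 mA = 0.00672 A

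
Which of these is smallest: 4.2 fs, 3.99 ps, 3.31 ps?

4.2 fs

4.2 fs = 0.0000000000000042 s
3.99 ps = 0.00000000000399 s
3.31 ps = 0.00000000000331 s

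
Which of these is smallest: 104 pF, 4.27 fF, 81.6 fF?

4.27 fF

104 pF = 0.000000000104 F
4.27 fF = 0.00000000000000427 F
81.6 fF = 0.0000000000000816 F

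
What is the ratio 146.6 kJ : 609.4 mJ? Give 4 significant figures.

(146.6 × 10³) / (609.4 × 10⁻³) = 0.24056 × 10⁶

240600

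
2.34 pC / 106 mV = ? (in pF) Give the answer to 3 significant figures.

22.1 pF

(2.34e-12) / (106e-3) = 0.022075e-9 F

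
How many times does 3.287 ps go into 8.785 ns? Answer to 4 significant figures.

2673

(8.785 × 10^-9) / (3.287 × 10^-12) = 2.6726 × 10^3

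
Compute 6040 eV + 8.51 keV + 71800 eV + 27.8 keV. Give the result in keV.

In keV:
  6040 eV = 6040e-3 keV = 6.04
  8.51 keV → 8.51
  71800 eV = 71800e-3 keV = 71.8
  27.8 keV → 27.8
Sum: 6.04 + 8.51 + 71.8 + 27.8 = 114.15

114.15 keV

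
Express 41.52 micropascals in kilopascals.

0.00000004152 kilopascals

micro = 1e-6, kilo = 1e3; factor is 1e-9.
41.52 × 1e-9 = 0.00000004152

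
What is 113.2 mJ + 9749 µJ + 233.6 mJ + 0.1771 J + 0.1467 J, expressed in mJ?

680.349 mJ

In mJ:
  113.2 mJ → 113.2
  9749 µJ = 9749 × 10⁻³ mJ = 9.749
  233.6 mJ → 233.6
  0.1771 J = 0.1771 × 10³ mJ = 177.1
  0.1467 J = 0.1467 × 10³ mJ = 146.7
Sum: 113.2 + 9.749 + 233.6 + 177.1 + 146.7 = 680.349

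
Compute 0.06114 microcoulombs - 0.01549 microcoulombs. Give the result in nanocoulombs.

45.65 nanocoulombs

In nanocoulombs:
  0.06114 microcoulombs = 0.06114e3 nanocoulombs = 61.14
  0.01549 microcoulombs = 0.01549e3 nanocoulombs = 15.49
Difference: 61.14 - 15.49 = 45.65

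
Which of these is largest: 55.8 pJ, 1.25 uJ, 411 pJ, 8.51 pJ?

1.25 uJ

55.8 pJ = 0.0000000000558 J
1.25 uJ = 0.00000125 J
411 pJ = 0.000000000411 J
8.51 pJ = 0.00000000000851 J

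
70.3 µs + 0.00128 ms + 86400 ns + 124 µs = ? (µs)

281.98 µs

In µs:
  70.3 µs → 70.3
  0.00128 ms = 0.00128 × 10^3 µs = 1.28
  86400 ns = 86400 × 10^-3 µs = 86.4
  124 µs → 124
Sum: 70.3 + 1.28 + 86.4 + 124 = 281.98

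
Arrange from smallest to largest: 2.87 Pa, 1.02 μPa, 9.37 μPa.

1.02 μPa < 9.37 μPa < 2.87 Pa

2.87 Pa = 2.87 Pa
1.02 μPa = 0.00000102 Pa
9.37 μPa = 0.00000937 Pa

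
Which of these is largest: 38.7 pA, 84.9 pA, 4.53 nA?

4.53 nA

38.7 pA = 0.0000000000387 A
84.9 pA = 0.0000000000849 A
4.53 nA = 0.00000000453 A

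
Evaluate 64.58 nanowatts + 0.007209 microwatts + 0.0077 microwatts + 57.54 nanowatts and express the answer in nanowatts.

137.029 nanowatts

In nanowatts:
  64.58 nanowatts → 64.58
  0.007209 microwatts = 0.007209 × 10^3 nanowatts = 7.209
  0.0077 microwatts = 0.0077 × 10^3 nanowatts = 7.7
  57.54 nanowatts → 57.54
Sum: 64.58 + 7.209 + 7.7 + 57.54 = 137.029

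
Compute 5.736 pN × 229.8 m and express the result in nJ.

1.3181328 nJ

5.736e-12 × 229.8 = 1318.1328e-12 J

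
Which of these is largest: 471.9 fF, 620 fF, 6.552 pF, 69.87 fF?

6.552 pF

471.9 fF = 0.0000000000004719 F
620 fF = 0.00000000000062 F
6.552 pF = 0.000000000006552 F
69.87 fF = 0.00000000000006987 F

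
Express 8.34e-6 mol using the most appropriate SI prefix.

= 8.34e-6 mol; 1e-6 is micro.

8.34 μmol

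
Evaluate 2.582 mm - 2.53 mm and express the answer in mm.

In mm:
  2.582 mm → 2.582
  2.53 mm → 2.53
Difference: 2.582 - 2.53 = 0.052

0.052 mm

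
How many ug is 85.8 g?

85800000 ug

(no prefix) = 10⁰, micro = 10⁻⁶; factor is 10⁶.
85.8 × 10⁶ = 85800000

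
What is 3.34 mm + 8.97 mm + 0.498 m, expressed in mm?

In mm:
  3.34 mm → 3.34
  8.97 mm → 8.97
  0.498 m = 0.498 × 10³ mm = 498
Sum: 3.34 + 8.97 + 498 = 510.31

510.31 mm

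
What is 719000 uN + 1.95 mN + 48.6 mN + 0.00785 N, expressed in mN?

In mN:
  719000 uN = 719000 × 10⁻³ mN = 719
  1.95 mN → 1.95
  48.6 mN → 48.6
  0.00785 N = 0.00785 × 10³ mN = 7.85
Sum: 719 + 1.95 + 48.6 + 7.85 = 777.4

777.4 mN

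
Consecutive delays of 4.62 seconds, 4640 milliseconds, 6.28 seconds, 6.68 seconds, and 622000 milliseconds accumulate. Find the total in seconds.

644.22 seconds

In seconds:
  4.62 seconds → 4.62
  4640 milliseconds = 4640 × 10⁻³ seconds = 4.64
  6.28 seconds → 6.28
  6.68 seconds → 6.68
  622000 milliseconds = 622000 × 10⁻³ seconds = 622
Sum: 4.62 + 4.64 + 6.28 + 6.68 + 622 = 644.22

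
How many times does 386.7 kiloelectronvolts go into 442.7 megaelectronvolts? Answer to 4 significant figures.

1145

(442.7 × 10⁶) / (386.7 × 10³) = 1.1448 × 10³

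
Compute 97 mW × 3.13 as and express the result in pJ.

0.00000030361 pJ

97 × 10^-3 × 3.13 × 10^-18 = 303.61 × 10^-21 J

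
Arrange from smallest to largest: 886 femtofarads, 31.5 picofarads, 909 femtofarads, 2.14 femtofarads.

2.14 femtofarads < 886 femtofarads < 909 femtofarads < 31.5 picofarads

886 femtofarads = 0.000000000000886 farads
31.5 picofarads = 0.0000000000315 farads
909 femtofarads = 0.000000000000909 farads
2.14 femtofarads = 0.00000000000000214 farads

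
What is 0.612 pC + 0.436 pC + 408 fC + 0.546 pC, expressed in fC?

2002 fC

In fC:
  0.612 pC = 0.612e3 fC = 612
  0.436 pC = 0.436e3 fC = 436
  408 fC → 408
  0.546 pC = 0.546e3 fC = 546
Sum: 612 + 436 + 408 + 546 = 2002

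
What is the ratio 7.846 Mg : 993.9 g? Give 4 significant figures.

(7.846 × 10^6) / (993.9) = 0.0078942 × 10^6

7894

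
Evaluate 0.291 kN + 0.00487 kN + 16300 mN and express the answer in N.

In N:
  0.291 kN = 0.291e3 N = 291
  0.00487 kN = 0.00487e3 N = 4.87
  16300 mN = 16300e-3 N = 16.3
Sum: 291 + 4.87 + 16.3 = 312.17

312.17 N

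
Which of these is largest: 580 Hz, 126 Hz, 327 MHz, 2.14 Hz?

580 Hz = 580 Hz
126 Hz = 126 Hz
327 MHz = 327000000 Hz
2.14 Hz = 2.14 Hz

327 MHz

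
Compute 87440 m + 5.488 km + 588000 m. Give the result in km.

680.928 km

In km:
  87440 m = 87440e-3 km = 87.44
  5.488 km → 5.488
  588000 m = 588000e-3 km = 588
Sum: 87.44 + 5.488 + 588 = 680.928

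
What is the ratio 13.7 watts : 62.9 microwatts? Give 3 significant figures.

218000

(13.7) / (62.9 × 10⁻⁶) = 0.2178 × 10⁶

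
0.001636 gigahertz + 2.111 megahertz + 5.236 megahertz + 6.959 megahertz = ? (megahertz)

15.942 megahertz

In megahertz:
  0.001636 gigahertz = 0.001636e3 megahertz = 1.636
  2.111 megahertz → 2.111
  5.236 megahertz → 5.236
  6.959 megahertz → 6.959
Sum: 1.636 + 2.111 + 5.236 + 6.959 = 15.942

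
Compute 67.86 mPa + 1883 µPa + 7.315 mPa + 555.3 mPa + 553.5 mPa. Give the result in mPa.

1185.858 mPa

In mPa:
  67.86 mPa → 67.86
  1883 µPa = 1883 × 10⁻³ mPa = 1.883
  7.315 mPa → 7.315
  555.3 mPa → 555.3
  553.5 mPa → 553.5
Sum: 67.86 + 1.883 + 7.315 + 555.3 + 553.5 = 1185.858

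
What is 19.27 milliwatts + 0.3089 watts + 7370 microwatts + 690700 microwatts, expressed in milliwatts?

In milliwatts:
  19.27 milliwatts → 19.27
  0.3089 watts = 0.3089 × 10^3 milliwatts = 308.9
  7370 microwatts = 7370 × 10^-3 milliwatts = 7.37
  690700 microwatts = 690700 × 10^-3 milliwatts = 690.7
Sum: 19.27 + 308.9 + 7.37 + 690.7 = 1026.24

1026.24 milliwatts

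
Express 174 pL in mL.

pico = 1e-12, milli = 1e-3; factor is 1e-9.
174 × 1e-9 = 0.000000174

0.000000174 mL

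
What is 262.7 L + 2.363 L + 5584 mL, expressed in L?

270.647 L

In L:
  262.7 L → 262.7
  2.363 L → 2.363
  5584 mL = 5584e-3 L = 5.584
Sum: 262.7 + 2.363 + 5.584 = 270.647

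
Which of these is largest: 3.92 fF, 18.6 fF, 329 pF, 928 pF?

928 pF

3.92 fF = 0.00000000000000392 F
18.6 fF = 0.0000000000000186 F
329 pF = 0.000000000329 F
928 pF = 0.000000000928 F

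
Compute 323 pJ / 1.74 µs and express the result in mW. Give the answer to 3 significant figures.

0.186 mW

(323 × 10^-12) / (1.74 × 10^-6) = 185.63 × 10^-6 W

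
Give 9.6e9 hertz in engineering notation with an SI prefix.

= 9.6e9 hertz; 1e9 is giga.

9.6 gigahertz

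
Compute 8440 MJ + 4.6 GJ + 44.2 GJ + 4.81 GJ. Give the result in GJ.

In GJ:
  8440 MJ = 8440 × 10⁻³ GJ = 8.44
  4.6 GJ → 4.6
  44.2 GJ → 44.2
  4.81 GJ → 4.81
Sum: 8.44 + 4.6 + 44.2 + 4.81 = 62.05

62.05 GJ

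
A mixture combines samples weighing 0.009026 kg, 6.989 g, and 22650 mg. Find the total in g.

38.665 g

In g:
  0.009026 kg = 0.009026e3 g = 9.026
  6.989 g → 6.989
  22650 mg = 22650e-3 g = 22.65
Sum: 9.026 + 6.989 + 22.65 = 38.665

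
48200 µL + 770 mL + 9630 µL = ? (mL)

In mL:
  48200 µL = 48200 × 10^-3 mL = 48.2
  770 mL → 770
  9630 µL = 9630 × 10^-3 mL = 9.63
Sum: 48.2 + 770 + 9.63 = 827.83

827.83 mL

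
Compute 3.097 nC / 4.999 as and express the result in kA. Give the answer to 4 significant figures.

619500 kA

(3.097 × 10^-9) / (4.999 × 10^-18) = 0.619524 × 10^9 A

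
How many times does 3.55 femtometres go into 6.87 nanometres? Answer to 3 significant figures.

1940000

(6.87e-9) / (3.55e-15) = 1.935e6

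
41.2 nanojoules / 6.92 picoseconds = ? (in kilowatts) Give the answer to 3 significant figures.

5.95 kilowatts

(41.2e-9) / (6.92e-12) = 5.9538e3 W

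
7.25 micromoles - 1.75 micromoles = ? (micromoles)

In micromoles:
  7.25 micromoles → 7.25
  1.75 micromoles → 1.75
Difference: 7.25 - 1.75 = 5.5

5.5 micromoles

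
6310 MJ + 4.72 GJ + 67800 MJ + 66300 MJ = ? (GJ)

145.13 GJ

In GJ:
  6310 MJ = 6310e-3 GJ = 6.31
  4.72 GJ → 4.72
  67800 MJ = 67800e-3 GJ = 67.8
  66300 MJ = 66300e-3 GJ = 66.3
Sum: 6.31 + 4.72 + 67.8 + 66.3 = 145.13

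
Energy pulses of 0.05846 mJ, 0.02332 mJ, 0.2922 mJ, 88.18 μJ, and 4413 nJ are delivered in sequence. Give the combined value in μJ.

In μJ:
  0.05846 mJ = 0.05846 × 10^3 μJ = 58.46
  0.02332 mJ = 0.02332 × 10^3 μJ = 23.32
  0.2922 mJ = 0.2922 × 10^3 μJ = 292.2
  88.18 μJ → 88.18
  4413 nJ = 4413 × 10^-3 μJ = 4.413
Sum: 58.46 + 23.32 + 292.2 + 88.18 + 4.413 = 466.573

466.573 μJ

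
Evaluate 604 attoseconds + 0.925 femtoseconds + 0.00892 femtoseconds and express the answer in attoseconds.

In attoseconds:
  604 attoseconds → 604
  0.925 femtoseconds = 0.925e3 attoseconds = 925
  0.00892 femtoseconds = 0.00892e3 attoseconds = 8.92
Sum: 604 + 925 + 8.92 = 1537.92

1537.92 attoseconds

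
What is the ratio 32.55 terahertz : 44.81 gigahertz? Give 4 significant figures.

(32.55 × 10¹²) / (44.81 × 10⁹) = 0.7264 × 10³

726.4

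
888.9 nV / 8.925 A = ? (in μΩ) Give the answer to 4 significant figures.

(888.9e-9) / (8.925) = 99.5966e-9 Ω

0.09960 μΩ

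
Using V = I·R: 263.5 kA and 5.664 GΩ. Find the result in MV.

263.5 × 10^3 × 5.664 × 10^9 = 1492.464 × 10^12 V

1492464000 MV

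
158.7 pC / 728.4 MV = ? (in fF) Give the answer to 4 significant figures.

(158.7e-12) / (728.4e6) = 0.217875e-18 F

0.0002179 fF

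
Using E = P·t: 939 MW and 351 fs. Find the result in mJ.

0.329589 mJ

939 × 10⁶ × 351 × 10⁻¹⁵ = 329589 × 10⁻⁹ J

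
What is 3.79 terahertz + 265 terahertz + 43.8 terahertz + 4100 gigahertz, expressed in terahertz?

316.69 terahertz

In terahertz:
  3.79 terahertz → 3.79
  265 terahertz → 265
  43.8 terahertz → 43.8
  4100 gigahertz = 4100e-3 terahertz = 4.1
Sum: 3.79 + 265 + 43.8 + 4.1 = 316.69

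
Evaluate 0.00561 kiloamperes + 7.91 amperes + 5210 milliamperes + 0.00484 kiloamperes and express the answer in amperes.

In amperes:
  0.00561 kiloamperes = 0.00561e3 amperes = 5.61
  7.91 amperes → 7.91
  5210 milliamperes = 5210e-3 amperes = 5.21
  0.00484 kiloamperes = 0.00484e3 amperes = 4.84
Sum: 5.61 + 7.91 + 5.21 + 4.84 = 23.57

23.57 amperes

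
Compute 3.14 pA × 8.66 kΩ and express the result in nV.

3.14 × 10⁻¹² × 8.66 × 10³ = 27.1924 × 10⁻⁹ V

27.1924 nV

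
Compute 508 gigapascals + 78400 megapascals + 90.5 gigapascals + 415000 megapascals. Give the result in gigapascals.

In gigapascals:
  508 gigapascals → 508
  78400 megapascals = 78400e-3 gigapascals = 78.4
  90.5 gigapascals → 90.5
  415000 megapascals = 415000e-3 gigapascals = 415
Sum: 508 + 78.4 + 90.5 + 415 = 1091.9

1091.9 gigapascals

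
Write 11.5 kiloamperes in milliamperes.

11500000 milliamperes

kilo = 10³, milli = 10⁻³; factor is 10⁶.
11.5 × 10⁶ = 11500000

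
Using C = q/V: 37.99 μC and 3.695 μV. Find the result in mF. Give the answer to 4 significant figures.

(37.99 × 10^-6) / (3.695 × 10^-6) = 10.2815 F

10280 mF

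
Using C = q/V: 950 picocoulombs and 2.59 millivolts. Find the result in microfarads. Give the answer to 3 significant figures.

0.367 microfarads

(950 × 10⁻¹²) / (2.59 × 10⁻³) = 366.8 × 10⁻⁹ F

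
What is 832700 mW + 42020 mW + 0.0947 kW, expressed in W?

In W:
  832700 mW = 832700e-3 W = 832.7
  42020 mW = 42020e-3 W = 42.02
  0.0947 kW = 0.0947e3 W = 94.7
Sum: 832.7 + 42.02 + 94.7 = 969.42

969.42 W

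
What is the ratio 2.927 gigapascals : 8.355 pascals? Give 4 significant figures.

350300000

(2.927 × 10^9) / (8.355) = 0.35033 × 10^9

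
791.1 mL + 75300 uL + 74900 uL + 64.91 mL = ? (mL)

In mL:
  791.1 mL → 791.1
  75300 uL = 75300e-3 mL = 75.3
  74900 uL = 74900e-3 mL = 74.9
  64.91 mL → 64.91
Sum: 791.1 + 75.3 + 74.9 + 64.91 = 1006.21

1006.21 mL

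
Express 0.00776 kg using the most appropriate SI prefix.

= 7.76 g; mantissa already in [1, 1000).

7.76 g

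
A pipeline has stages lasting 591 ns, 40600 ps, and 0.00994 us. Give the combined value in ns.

In ns:
  591 ns → 591
  40600 ps = 40600 × 10^-3 ns = 40.6
  0.00994 us = 0.00994 × 10^3 ns = 9.94
Sum: 591 + 40.6 + 9.94 = 641.54

641.54 ns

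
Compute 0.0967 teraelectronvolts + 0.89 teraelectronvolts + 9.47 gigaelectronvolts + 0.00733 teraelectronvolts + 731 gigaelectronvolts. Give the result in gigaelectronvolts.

1734.5 gigaelectronvolts

In gigaelectronvolts:
  0.0967 teraelectronvolts = 0.0967e3 gigaelectronvolts = 96.7
  0.89 teraelectronvolts = 0.89e3 gigaelectronvolts = 890
  9.47 gigaelectronvolts → 9.47
  0.00733 teraelectronvolts = 0.00733e3 gigaelectronvolts = 7.33
  731 gigaelectronvolts → 731
Sum: 96.7 + 890 + 9.47 + 7.33 + 731 = 1734.5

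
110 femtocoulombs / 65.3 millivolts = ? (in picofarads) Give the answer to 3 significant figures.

1.68 picofarads

(110 × 10⁻¹⁵) / (65.3 × 10⁻³) = 1.6845 × 10⁻¹² F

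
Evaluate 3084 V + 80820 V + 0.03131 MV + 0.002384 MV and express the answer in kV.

117.598 kV

In kV:
  3084 V = 3084e-3 kV = 3.084
  80820 V = 80820e-3 kV = 80.82
  0.03131 MV = 0.03131e3 kV = 31.31
  0.002384 MV = 0.002384e3 kV = 2.384
Sum: 3.084 + 80.82 + 31.31 + 2.384 = 117.598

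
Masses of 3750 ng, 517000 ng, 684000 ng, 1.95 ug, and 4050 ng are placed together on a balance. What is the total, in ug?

1210.75 ug

In ug:
  3750 ng = 3750 × 10^-3 ug = 3.75
  517000 ng = 517000 × 10^-3 ug = 517
  684000 ng = 684000 × 10^-3 ug = 684
  1.95 ug → 1.95
  4050 ng = 4050 × 10^-3 ug = 4.05
Sum: 3.75 + 517 + 684 + 1.95 + 4.05 = 1210.75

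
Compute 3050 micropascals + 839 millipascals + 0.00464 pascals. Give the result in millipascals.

846.69 millipascals

In millipascals:
  3050 micropascals = 3050 × 10⁻³ millipascals = 3.05
  839 millipascals → 839
  0.00464 pascals = 0.00464 × 10³ millipascals = 4.64
Sum: 3.05 + 839 + 4.64 = 846.69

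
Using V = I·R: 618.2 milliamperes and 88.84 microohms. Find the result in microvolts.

618.2e-3 × 88.84e-6 = 54920.888e-9 V

54.920888 microvolts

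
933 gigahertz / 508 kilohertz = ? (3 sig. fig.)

1840000

(933e9) / (508e3) = 1.837e6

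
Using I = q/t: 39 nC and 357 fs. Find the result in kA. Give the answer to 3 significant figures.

109 kA

(39 × 10^-9) / (357 × 10^-15) = 0.10924 × 10^6 A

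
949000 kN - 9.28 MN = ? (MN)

939.72 MN

In MN:
  949000 kN = 949000 × 10⁻³ MN = 949
  9.28 MN → 9.28
Difference: 949 - 9.28 = 939.72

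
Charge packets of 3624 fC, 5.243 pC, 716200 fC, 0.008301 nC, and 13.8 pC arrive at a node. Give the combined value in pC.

747.168 pC

In pC:
  3624 fC = 3624 × 10⁻³ pC = 3.624
  5.243 pC → 5.243
  716200 fC = 716200 × 10⁻³ pC = 716.2
  0.008301 nC = 0.008301 × 10³ pC = 8.301
  13.8 pC → 13.8
Sum: 3.624 + 5.243 + 716.2 + 8.301 + 13.8 = 747.168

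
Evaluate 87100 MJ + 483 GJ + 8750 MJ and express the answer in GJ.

578.85 GJ

In GJ:
  87100 MJ = 87100 × 10^-3 GJ = 87.1
  483 GJ → 483
  8750 MJ = 8750 × 10^-3 GJ = 8.75
Sum: 87.1 + 483 + 8.75 = 578.85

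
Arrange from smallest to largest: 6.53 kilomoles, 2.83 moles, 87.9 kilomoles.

6.53 kilomoles = 6530 moles
2.83 moles = 2.83 moles
87.9 kilomoles = 87900 moles

2.83 moles < 6.53 kilomoles < 87.9 kilomoles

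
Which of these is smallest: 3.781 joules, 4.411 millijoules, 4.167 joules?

3.781 joules = 3.781 joules
4.411 millijoules = 0.004411 joules
4.167 joules = 4.167 joules

4.411 millijoules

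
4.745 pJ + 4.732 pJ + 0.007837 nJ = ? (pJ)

In pJ:
  4.745 pJ → 4.745
  4.732 pJ → 4.732
  0.007837 nJ = 0.007837 × 10^3 pJ = 7.837
Sum: 4.745 + 4.732 + 7.837 = 17.314

17.314 pJ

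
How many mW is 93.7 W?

93700 mW

(no prefix) = 10⁰, milli = 10⁻³; factor is 10³.
93.7 × 10³ = 93700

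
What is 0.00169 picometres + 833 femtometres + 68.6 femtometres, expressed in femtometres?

903.29 femtometres

In femtometres:
  0.00169 picometres = 0.00169e3 femtometres = 1.69
  833 femtometres → 833
  68.6 femtometres → 68.6
Sum: 1.69 + 833 + 68.6 = 903.29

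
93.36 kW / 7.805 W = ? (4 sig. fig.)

11960

(93.36e3) / (7.805) = 11.962e3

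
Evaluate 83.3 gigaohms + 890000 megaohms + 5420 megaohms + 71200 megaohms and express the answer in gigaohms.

1049.92 gigaohms

In gigaohms:
  83.3 gigaohms → 83.3
  890000 megaohms = 890000 × 10^-3 gigaohms = 890
  5420 megaohms = 5420 × 10^-3 gigaohms = 5.42
  71200 megaohms = 71200 × 10^-3 gigaohms = 71.2
Sum: 83.3 + 890 + 5.42 + 71.2 = 1049.92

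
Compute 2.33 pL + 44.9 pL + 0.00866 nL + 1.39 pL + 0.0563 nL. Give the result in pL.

113.58 pL

In pL:
  2.33 pL → 2.33
  44.9 pL → 44.9
  0.00866 nL = 0.00866 × 10^3 pL = 8.66
  1.39 pL → 1.39
  0.0563 nL = 0.0563 × 10^3 pL = 56.3
Sum: 2.33 + 44.9 + 8.66 + 1.39 + 56.3 = 113.58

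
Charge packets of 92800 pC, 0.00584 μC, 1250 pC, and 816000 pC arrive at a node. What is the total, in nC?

915.89 nC

In nC:
  92800 pC = 92800 × 10⁻³ nC = 92.8
  0.00584 μC = 0.00584 × 10³ nC = 5.84
  1250 pC = 1250 × 10⁻³ nC = 1.25
  816000 pC = 816000 × 10⁻³ nC = 816
Sum: 92.8 + 5.84 + 1.25 + 816 = 915.89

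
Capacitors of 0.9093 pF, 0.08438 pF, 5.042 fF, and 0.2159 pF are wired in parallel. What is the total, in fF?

In fF:
  0.9093 pF = 0.9093 × 10^3 fF = 909.3
  0.08438 pF = 0.08438 × 10^3 fF = 84.38
  5.042 fF → 5.042
  0.2159 pF = 0.2159 × 10^3 fF = 215.9
Sum: 909.3 + 84.38 + 5.042 + 215.9 = 1214.622

1214.622 fF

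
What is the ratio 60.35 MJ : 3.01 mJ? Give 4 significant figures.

20050000000

(60.35 × 10^6) / (3.01 × 10^-3) = 20.05 × 10^9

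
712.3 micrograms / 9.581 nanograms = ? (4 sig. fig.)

(712.3e-6) / (9.581e-9) = 74.345e3

74350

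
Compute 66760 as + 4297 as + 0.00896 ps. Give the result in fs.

80.017 fs

In fs:
  66760 as = 66760e-3 fs = 66.76
  4297 as = 4297e-3 fs = 4.297
  0.00896 ps = 0.00896e3 fs = 8.96
Sum: 66.76 + 4.297 + 8.96 = 80.017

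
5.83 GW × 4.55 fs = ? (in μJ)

26.5265 μJ

5.83e9 × 4.55e-15 = 26.5265e-6 J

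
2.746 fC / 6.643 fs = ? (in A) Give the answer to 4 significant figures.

(2.746e-15) / (6.643e-15) = 0.413367 A

0.4134 A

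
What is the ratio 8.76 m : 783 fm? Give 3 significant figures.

(8.76) / (783 × 10⁻¹⁵) = 0.01119 × 10¹⁵

11200000000000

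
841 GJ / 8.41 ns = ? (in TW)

100000000 TW

(841 × 10^9) / (8.41 × 10^-9) = 100 × 10^18 W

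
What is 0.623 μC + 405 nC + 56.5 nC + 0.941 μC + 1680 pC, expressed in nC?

2027.18 nC

In nC:
  0.623 μC = 0.623 × 10^3 nC = 623
  405 nC → 405
  56.5 nC → 56.5
  0.941 μC = 0.941 × 10^3 nC = 941
  1680 pC = 1680 × 10^-3 nC = 1.68
Sum: 623 + 405 + 56.5 + 941 + 1.68 = 2027.18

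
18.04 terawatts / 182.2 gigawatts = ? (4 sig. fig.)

99.01

(18.04e12) / (182.2e9) = 0.099012e3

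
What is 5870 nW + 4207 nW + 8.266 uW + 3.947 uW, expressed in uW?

22.29 uW

In uW:
  5870 nW = 5870 × 10^-3 uW = 5.87
  4207 nW = 4207 × 10^-3 uW = 4.207
  8.266 uW → 8.266
  3.947 uW → 3.947
Sum: 5.87 + 4.207 + 8.266 + 3.947 = 22.29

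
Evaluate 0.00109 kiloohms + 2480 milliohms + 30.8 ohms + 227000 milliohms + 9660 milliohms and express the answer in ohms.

In ohms:
  0.00109 kiloohms = 0.00109e3 ohms = 1.09
  2480 milliohms = 2480e-3 ohms = 2.48
  30.8 ohms → 30.8
  227000 milliohms = 227000e-3 ohms = 227
  9660 milliohms = 9660e-3 ohms = 9.66
Sum: 1.09 + 2.48 + 30.8 + 227 + 9.66 = 271.03

271.03 ohms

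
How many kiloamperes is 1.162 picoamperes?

0.000000000000001162 kiloamperes

pico = 1e-12, kilo = 1e3; factor is 1e-15.
1.162 × 1e-15 = 0.000000000000001162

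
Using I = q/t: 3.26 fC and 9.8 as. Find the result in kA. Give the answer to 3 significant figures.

(3.26e-15) / (9.8e-18) = 0.33265e3 A

0.333 kA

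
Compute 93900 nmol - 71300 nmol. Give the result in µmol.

In µmol:
  93900 nmol = 93900 × 10⁻³ µmol = 93.9
  71300 nmol = 71300 × 10⁻³ µmol = 71.3
Difference: 93.9 - 71.3 = 22.6

22.6 µmol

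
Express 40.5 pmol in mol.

0.0000000000405 mol

pico = 10⁻¹², (no prefix) = 10⁰; factor is 10⁻¹².
40.5 × 10⁻¹² = 0.0000000000405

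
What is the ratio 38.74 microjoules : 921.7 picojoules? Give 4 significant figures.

(38.74 × 10⁻⁶) / (921.7 × 10⁻¹²) = 0.042031 × 10⁶

42030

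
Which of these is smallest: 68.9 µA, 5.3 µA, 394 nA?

68.9 µA = 0.0000689 A
5.3 µA = 0.0000053 A
394 nA = 0.000000394 A

394 nA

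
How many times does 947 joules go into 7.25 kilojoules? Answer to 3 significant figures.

(7.25 × 10^3) / (947) = 0.007656 × 10^3

7.66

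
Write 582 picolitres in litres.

0.000000000582 litres

pico = 10⁻¹², (no prefix) = 10⁰; factor is 10⁻¹².
582 × 10⁻¹² = 0.000000000582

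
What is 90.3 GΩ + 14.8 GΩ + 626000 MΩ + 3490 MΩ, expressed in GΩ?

In GΩ:
  90.3 GΩ → 90.3
  14.8 GΩ → 14.8
  626000 MΩ = 626000e-3 GΩ = 626
  3490 MΩ = 3490e-3 GΩ = 3.49
Sum: 90.3 + 14.8 + 626 + 3.49 = 734.59

734.59 GΩ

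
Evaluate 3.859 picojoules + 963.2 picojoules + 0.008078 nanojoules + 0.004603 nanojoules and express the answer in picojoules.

979.74 picojoules

In picojoules:
  3.859 picojoules → 3.859
  963.2 picojoules → 963.2
  0.008078 nanojoules = 0.008078e3 picojoules = 8.078
  0.004603 nanojoules = 0.004603e3 picojoules = 4.603
Sum: 3.859 + 963.2 + 8.078 + 4.603 = 979.74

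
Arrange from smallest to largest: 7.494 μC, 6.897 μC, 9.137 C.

7.494 μC = 0.000007494 C
6.897 μC = 0.000006897 C
9.137 C = 9.137 C

6.897 μC < 7.494 μC < 9.137 C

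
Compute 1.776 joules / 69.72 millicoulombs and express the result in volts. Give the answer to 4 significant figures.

25.47 volts

(1.776) / (69.72 × 10^-3) = 0.0254733 × 10^3 V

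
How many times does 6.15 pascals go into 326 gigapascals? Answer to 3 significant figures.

53000000000

(326 × 10⁹) / (6.15) = 53.01 × 10⁹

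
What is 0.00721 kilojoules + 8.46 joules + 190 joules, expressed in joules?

In joules:
  0.00721 kilojoules = 0.00721e3 joules = 7.21
  8.46 joules → 8.46
  190 joules → 190
Sum: 7.21 + 8.46 + 190 = 205.67

205.67 joules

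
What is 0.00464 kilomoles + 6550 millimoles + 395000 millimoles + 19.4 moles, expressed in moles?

In moles:
  0.00464 kilomoles = 0.00464 × 10^3 moles = 4.64
  6550 millimoles = 6550 × 10^-3 moles = 6.55
  395000 millimoles = 395000 × 10^-3 moles = 395
  19.4 moles → 19.4
Sum: 4.64 + 6.55 + 395 + 19.4 = 425.59

425.59 moles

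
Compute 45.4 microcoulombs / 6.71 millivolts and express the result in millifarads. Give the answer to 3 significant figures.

(45.4 × 10⁻⁶) / (6.71 × 10⁻³) = 6.766 × 10⁻³ F

6.77 millifarads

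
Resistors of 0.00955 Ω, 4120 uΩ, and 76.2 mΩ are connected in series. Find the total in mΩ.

In mΩ:
  0.00955 Ω = 0.00955 × 10³ mΩ = 9.55
  4120 uΩ = 4120 × 10⁻³ mΩ = 4.12
  76.2 mΩ → 76.2
Sum: 9.55 + 4.12 + 76.2 = 89.87

89.87 mΩ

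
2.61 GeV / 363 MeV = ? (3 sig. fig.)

7.19

(2.61e9) / (363e6) = 0.00719e3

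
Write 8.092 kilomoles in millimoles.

kilo = 10³, milli = 10⁻³; factor is 10⁶.
8.092 × 10⁶ = 8092000

8092000 millimoles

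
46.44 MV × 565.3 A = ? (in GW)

46.44e6 × 565.3 = 26252.532e6 W

26.252532 GW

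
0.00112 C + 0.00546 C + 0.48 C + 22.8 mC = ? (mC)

In mC:
  0.00112 C = 0.00112 × 10³ mC = 1.12
  0.00546 C = 0.00546 × 10³ mC = 5.46
  0.48 C = 0.48 × 10³ mC = 480
  22.8 mC → 22.8
Sum: 1.12 + 5.46 + 480 + 22.8 = 509.38

509.38 mC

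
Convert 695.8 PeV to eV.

695800000000000000 eV

peta = 10^15, (no prefix) = 10^0; factor is 10^15.
695.8 × 10^15 = 695800000000000000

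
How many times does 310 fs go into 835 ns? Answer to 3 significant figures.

(835e-9) / (310e-15) = 2.694e6

2690000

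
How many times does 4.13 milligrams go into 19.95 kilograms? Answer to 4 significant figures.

4831000

(19.95 × 10^3) / (4.13 × 10^-3) = 4.8305 × 10^6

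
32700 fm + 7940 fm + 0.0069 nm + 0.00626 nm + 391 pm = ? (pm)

In pm:
  32700 fm = 32700 × 10⁻³ pm = 32.7
  7940 fm = 7940 × 10⁻³ pm = 7.94
  0.0069 nm = 0.0069 × 10³ pm = 6.9
  0.00626 nm = 0.00626 × 10³ pm = 6.26
  391 pm → 391
Sum: 32.7 + 7.94 + 6.9 + 6.26 + 391 = 444.8

444.8 pm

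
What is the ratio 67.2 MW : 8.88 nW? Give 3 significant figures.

(67.2e6) / (8.88e-9) = 7.568e15

7570000000000000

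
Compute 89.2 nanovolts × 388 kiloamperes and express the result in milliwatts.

34.6096 milliwatts

89.2 × 10^-9 × 388 × 10^3 = 34609.6 × 10^-6 W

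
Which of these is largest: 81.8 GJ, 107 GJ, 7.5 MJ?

81.8 GJ = 81800000000 J
107 GJ = 107000000000 J
7.5 MJ = 7500000 J

107 GJ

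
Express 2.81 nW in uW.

0.00281 uW

nano = 1e-9, micro = 1e-6; factor is 1e-3.
2.81 × 1e-3 = 0.00281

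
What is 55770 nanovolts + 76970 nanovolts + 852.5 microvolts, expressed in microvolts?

985.24 microvolts

In microvolts:
  55770 nanovolts = 55770 × 10⁻³ microvolts = 55.77
  76970 nanovolts = 76970 × 10⁻³ microvolts = 76.97
  852.5 microvolts → 852.5
Sum: 55.77 + 76.97 + 852.5 = 985.24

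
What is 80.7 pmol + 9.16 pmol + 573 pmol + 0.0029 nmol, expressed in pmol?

In pmol:
  80.7 pmol → 80.7
  9.16 pmol → 9.16
  573 pmol → 573
  0.0029 nmol = 0.0029 × 10^3 pmol = 2.9
Sum: 80.7 + 9.16 + 573 + 2.9 = 665.76

665.76 pmol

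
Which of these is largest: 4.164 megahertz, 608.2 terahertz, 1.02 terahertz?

4.164 megahertz = 4164000 hertz
608.2 terahertz = 608200000000000 hertz
1.02 terahertz = 1020000000000 hertz

608.2 terahertz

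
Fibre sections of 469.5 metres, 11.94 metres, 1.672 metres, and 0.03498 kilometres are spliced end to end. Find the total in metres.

518.092 metres

In metres:
  469.5 metres → 469.5
  11.94 metres → 11.94
  1.672 metres → 1.672
  0.03498 kilometres = 0.03498e3 metres = 34.98
Sum: 469.5 + 11.94 + 1.672 + 34.98 = 518.092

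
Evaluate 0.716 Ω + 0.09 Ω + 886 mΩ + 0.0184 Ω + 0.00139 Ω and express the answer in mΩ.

In mΩ:
  0.716 Ω = 0.716 × 10³ mΩ = 716
  0.09 Ω = 0.09 × 10³ mΩ = 90
  886 mΩ → 886
  0.0184 Ω = 0.0184 × 10³ mΩ = 18.4
  0.00139 Ω = 0.00139 × 10³ mΩ = 1.39
Sum: 716 + 90 + 886 + 18.4 + 1.39 = 1711.79

1711.79 mΩ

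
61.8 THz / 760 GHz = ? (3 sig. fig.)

81.3

(61.8 × 10¹²) / (760 × 10⁹) = 0.08132 × 10³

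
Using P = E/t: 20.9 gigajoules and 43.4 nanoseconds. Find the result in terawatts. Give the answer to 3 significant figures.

(20.9e9) / (43.4e-9) = 0.48157e18 W

482000 terawatts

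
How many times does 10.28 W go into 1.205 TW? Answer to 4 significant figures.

117200000000

(1.205 × 10^12) / (10.28) = 0.11722 × 10^12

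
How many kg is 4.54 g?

0.00454 kg

(no prefix) = 10^0, kilo = 10^3; factor is 10^-3.
4.54 × 10^-3 = 0.00454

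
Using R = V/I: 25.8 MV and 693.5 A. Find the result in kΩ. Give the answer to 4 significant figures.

(25.8e6) / (693.5) = 0.0372026e6 Ω

37.20 kΩ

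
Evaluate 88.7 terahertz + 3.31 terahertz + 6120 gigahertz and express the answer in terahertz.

98.13 terahertz

In terahertz:
  88.7 terahertz → 88.7
  3.31 terahertz → 3.31
  6120 gigahertz = 6120e-3 terahertz = 6.12
Sum: 88.7 + 3.31 + 6.12 = 98.13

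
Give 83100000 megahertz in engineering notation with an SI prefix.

= 83.1e12 hertz; 1e12 is tera.

83.1 terahertz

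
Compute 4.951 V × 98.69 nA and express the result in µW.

4.951 × 98.69 × 10⁻⁹ = 488.61419 × 10⁻⁹ W

0.48861419 µW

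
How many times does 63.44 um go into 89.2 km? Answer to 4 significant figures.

1406000000

(89.2 × 10³) / (63.44 × 10⁻⁶) = 1.4061 × 10⁹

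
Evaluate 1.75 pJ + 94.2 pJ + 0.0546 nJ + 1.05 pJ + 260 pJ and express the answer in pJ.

In pJ:
  1.75 pJ → 1.75
  94.2 pJ → 94.2
  0.0546 nJ = 0.0546 × 10^3 pJ = 54.6
  1.05 pJ → 1.05
  260 pJ → 260
Sum: 1.75 + 94.2 + 54.6 + 1.05 + 260 = 411.6

411.6 pJ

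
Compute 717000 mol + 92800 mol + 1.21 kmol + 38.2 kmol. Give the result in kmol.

849.21 kmol

In kmol:
  717000 mol = 717000e-3 kmol = 717
  92800 mol = 92800e-3 kmol = 92.8
  1.21 kmol → 1.21
  38.2 kmol → 38.2
Sum: 717 + 92.8 + 1.21 + 38.2 = 849.21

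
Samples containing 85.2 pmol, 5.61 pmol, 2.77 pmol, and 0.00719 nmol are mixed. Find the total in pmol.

100.77 pmol

In pmol:
  85.2 pmol → 85.2
  5.61 pmol → 5.61
  2.77 pmol → 2.77
  0.00719 nmol = 0.00719 × 10³ pmol = 7.19
Sum: 85.2 + 5.61 + 2.77 + 7.19 = 100.77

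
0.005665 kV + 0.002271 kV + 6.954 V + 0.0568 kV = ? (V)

In V:
  0.005665 kV = 0.005665e3 V = 5.665
  0.002271 kV = 0.002271e3 V = 2.271
  6.954 V → 6.954
  0.0568 kV = 0.0568e3 V = 56.8
Sum: 5.665 + 2.271 + 6.954 + 56.8 = 71.69

71.69 V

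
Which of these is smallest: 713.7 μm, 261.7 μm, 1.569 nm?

1.569 nm

713.7 μm = 0.0007137 m
261.7 μm = 0.0002617 m
1.569 nm = 0.000000001569 m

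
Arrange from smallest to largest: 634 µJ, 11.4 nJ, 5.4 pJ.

634 µJ = 0.000634 J
11.4 nJ = 0.0000000114 J
5.4 pJ = 0.0000000000054 J

5.4 pJ < 11.4 nJ < 634 µJ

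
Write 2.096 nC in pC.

2096 pC

nano = 10^-9, pico = 10^-12; factor is 10^3.
2.096 × 10^3 = 2096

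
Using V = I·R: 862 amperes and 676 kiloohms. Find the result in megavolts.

862 × 676e3 = 582712e3 V

582.712 megavolts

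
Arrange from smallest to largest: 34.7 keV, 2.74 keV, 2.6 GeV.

2.74 keV < 34.7 keV < 2.6 GeV

34.7 keV = 34700 eV
2.74 keV = 2740 eV
2.6 GeV = 2600000000 eV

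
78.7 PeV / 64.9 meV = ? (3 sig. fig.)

(78.7 × 10^15) / (64.9 × 10^-3) = 1.213 × 10^18

1210000000000000000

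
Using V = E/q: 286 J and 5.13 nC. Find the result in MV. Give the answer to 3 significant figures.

55800 MV

(286) / (5.13e-9) = 55.75e9 V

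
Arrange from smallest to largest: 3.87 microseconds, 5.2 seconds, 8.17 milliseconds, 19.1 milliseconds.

3.87 microseconds < 8.17 milliseconds < 19.1 milliseconds < 5.2 seconds

3.87 microseconds = 0.00000387 seconds
5.2 seconds = 5.2 seconds
8.17 milliseconds = 0.00817 seconds
19.1 milliseconds = 0.0191 seconds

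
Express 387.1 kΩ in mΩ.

387100000 mΩ

kilo = 10³, milli = 10⁻³; factor is 10⁶.
387.1 × 10⁶ = 387100000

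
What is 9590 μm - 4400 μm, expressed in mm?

5.19 mm

In mm:
  9590 μm = 9590 × 10⁻³ mm = 9.59
  4400 μm = 4400 × 10⁻³ mm = 4.4
Difference: 9.59 - 4.4 = 5.19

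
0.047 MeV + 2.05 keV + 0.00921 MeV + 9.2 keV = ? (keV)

67.46 keV

In keV:
  0.047 MeV = 0.047e3 keV = 47
  2.05 keV → 2.05
  0.00921 MeV = 0.00921e3 keV = 9.21
  9.2 keV → 9.2
Sum: 47 + 2.05 + 9.21 + 9.2 = 67.46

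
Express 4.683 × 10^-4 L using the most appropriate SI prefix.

468.3 uL

= 468.3 × 10^-6 L; 10^-6 is micro.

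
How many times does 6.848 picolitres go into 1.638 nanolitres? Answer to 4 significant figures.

239.2

(1.638 × 10^-9) / (6.848 × 10^-12) = 0.23919 × 10^3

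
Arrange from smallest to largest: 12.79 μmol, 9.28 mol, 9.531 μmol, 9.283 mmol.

9.531 μmol < 12.79 μmol < 9.283 mmol < 9.28 mol

12.79 μmol = 0.00001279 mol
9.28 mol = 9.28 mol
9.531 μmol = 0.000009531 mol
9.283 mmol = 0.009283 mol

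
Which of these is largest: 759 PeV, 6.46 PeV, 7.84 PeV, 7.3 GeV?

759 PeV = 759000000000000000 eV
6.46 PeV = 6460000000000000 eV
7.84 PeV = 7840000000000000 eV
7.3 GeV = 7300000000 eV

759 PeV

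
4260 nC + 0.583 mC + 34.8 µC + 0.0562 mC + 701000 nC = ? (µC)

In µC:
  4260 nC = 4260e-3 µC = 4.26
  0.583 mC = 0.583e3 µC = 583
  34.8 µC → 34.8
  0.0562 mC = 0.0562e3 µC = 56.2
  701000 nC = 701000e-3 µC = 701
Sum: 4.26 + 583 + 34.8 + 56.2 + 701 = 1379.26

1379.26 µC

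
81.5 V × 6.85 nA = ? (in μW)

81.5 × 6.85e-9 = 558.275e-9 W

0.558275 μW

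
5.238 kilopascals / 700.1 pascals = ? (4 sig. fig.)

(5.238e3) / (700.1) = 0.0074818e3

7.482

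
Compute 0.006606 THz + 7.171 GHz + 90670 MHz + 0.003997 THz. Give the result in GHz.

In GHz:
  0.006606 THz = 0.006606 × 10³ GHz = 6.606
  7.171 GHz → 7.171
  90670 MHz = 90670 × 10⁻³ GHz = 90.67
  0.003997 THz = 0.003997 × 10³ GHz = 3.997
Sum: 6.606 + 7.171 + 90.67 + 3.997 = 108.444

108.444 GHz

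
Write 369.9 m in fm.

369900000000000000 fm

(no prefix) = 1e0, femto = 1e-15; factor is 1e15.
369.9 × 1e15 = 369900000000000000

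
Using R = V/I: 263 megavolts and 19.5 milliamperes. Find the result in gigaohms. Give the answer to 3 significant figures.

13.5 gigaohms

(263e6) / (19.5e-3) = 13.487e9 Ω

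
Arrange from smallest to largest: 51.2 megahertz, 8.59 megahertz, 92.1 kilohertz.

51.2 megahertz = 51200000 hertz
8.59 megahertz = 8590000 hertz
92.1 kilohertz = 92100 hertz

92.1 kilohertz < 8.59 megahertz < 51.2 megahertz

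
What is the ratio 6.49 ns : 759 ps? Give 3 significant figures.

8.55

(6.49 × 10^-9) / (759 × 10^-12) = 0.008551 × 10^3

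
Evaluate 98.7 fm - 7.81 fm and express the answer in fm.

In fm:
  98.7 fm → 98.7
  7.81 fm → 7.81
Difference: 98.7 - 7.81 = 90.89

90.89 fm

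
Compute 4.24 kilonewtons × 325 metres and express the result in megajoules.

1.378 megajoules

4.24e3 × 325 = 1378e3 J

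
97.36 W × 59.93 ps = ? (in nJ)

5.8347848 nJ

97.36 × 59.93e-12 = 5834.7848e-12 J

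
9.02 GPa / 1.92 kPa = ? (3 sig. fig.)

(9.02 × 10⁹) / (1.92 × 10³) = 4.698 × 10⁶

4700000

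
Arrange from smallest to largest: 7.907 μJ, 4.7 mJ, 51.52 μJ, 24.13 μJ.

7.907 μJ = 0.000007907 J
4.7 mJ = 0.0047 J
51.52 μJ = 0.00005152 J
24.13 μJ = 0.00002413 J

7.907 μJ < 24.13 μJ < 51.52 μJ < 4.7 mJ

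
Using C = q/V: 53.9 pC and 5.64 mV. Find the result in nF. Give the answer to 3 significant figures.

9.56 nF

(53.9e-12) / (5.64e-3) = 9.5567e-9 F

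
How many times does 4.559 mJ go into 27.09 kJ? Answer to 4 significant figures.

5942000

(27.09 × 10³) / (4.559 × 10⁻³) = 5.9421 × 10⁶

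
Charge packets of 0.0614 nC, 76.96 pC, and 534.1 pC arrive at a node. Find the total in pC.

In pC:
  0.0614 nC = 0.0614 × 10³ pC = 61.4
  76.96 pC → 76.96
  534.1 pC → 534.1
Sum: 61.4 + 76.96 + 534.1 = 672.46

672.46 pC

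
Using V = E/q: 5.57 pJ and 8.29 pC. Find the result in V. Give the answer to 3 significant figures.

0.672 V

(5.57 × 10^-12) / (8.29 × 10^-12) = 0.67189 V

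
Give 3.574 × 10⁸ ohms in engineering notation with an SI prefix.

= 357.4 × 10⁶ ohms; 10⁶ is mega.

357.4 megaohms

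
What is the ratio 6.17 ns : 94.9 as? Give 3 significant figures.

(6.17 × 10⁻⁹) / (94.9 × 10⁻¹⁸) = 0.06502 × 10⁹

65000000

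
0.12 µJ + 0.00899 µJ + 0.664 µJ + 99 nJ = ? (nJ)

In nJ:
  0.12 µJ = 0.12 × 10^3 nJ = 120
  0.00899 µJ = 0.00899 × 10^3 nJ = 8.99
  0.664 µJ = 0.664 × 10^3 nJ = 664
  99 nJ → 99
Sum: 120 + 8.99 + 664 + 99 = 891.99

891.99 nJ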